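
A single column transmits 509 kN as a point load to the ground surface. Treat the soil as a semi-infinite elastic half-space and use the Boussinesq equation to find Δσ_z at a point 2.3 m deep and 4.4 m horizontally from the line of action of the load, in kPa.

Boussinesq vertical stress below a point load on an elastic half-space:
Δσ_z = 3P/(2πz²) · [1 + (r/z)²]^(−5/2)
r/z = 4.4/2.3 = 1.913; [1+(r/z)²]^(−5/2) = 0.021335.
Δσ_z = 3×509/(2π×2.3²) × 0.021335 = 45.941 × 0.021335 = 0.9802 kPa

Δσ_z ≈ 0.98 kPa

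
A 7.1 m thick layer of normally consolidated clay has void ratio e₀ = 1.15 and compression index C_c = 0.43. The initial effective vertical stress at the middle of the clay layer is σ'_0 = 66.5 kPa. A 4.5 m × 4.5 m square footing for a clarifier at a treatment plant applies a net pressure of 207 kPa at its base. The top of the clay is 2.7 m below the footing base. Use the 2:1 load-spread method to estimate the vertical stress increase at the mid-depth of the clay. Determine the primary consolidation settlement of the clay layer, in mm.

Mid-depth of clay below the footing base: z = 2.7 + 7.1/2 = 6.25 m.
Stress increase at mid-clay by the 2:1 spreading method:
Δσ = qBL/((B+z)(L+z)) = 207×4.5×4.5/((4.5+6.25)(4.5+6.25)) = 36.273 kPa
Final effective stress: σ'_f = σ'_0 + Δσ = 66.5 + 36.273 = 102.77 kPa.
Normally consolidated clay, so the full stress increment lies on the virgin compression line:
S_c = C_c·H/(1+e₀)·log₁₀(σ'_f/σ'_0) = 0.43×7.1/(1+1.15)×log₁₀(102.77/66.5)
    = 1.42 × 0.18904 = 0.2684 m

S_c ≈ 268 mm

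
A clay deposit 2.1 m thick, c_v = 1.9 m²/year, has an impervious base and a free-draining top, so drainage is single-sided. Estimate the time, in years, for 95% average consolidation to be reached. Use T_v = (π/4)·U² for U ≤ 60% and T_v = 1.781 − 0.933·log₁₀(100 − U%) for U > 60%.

Drainage path length: H_d = H = 2.1 m (single drainage).
U > 60%: T_v = 1.781 − 0.933·log₁₀(100 − 95) = 1.1289.
t = T_v·H_d²/c_v = 1.1289×2.1²/1.9 = 2.62 years.

t ≈ 2.62 years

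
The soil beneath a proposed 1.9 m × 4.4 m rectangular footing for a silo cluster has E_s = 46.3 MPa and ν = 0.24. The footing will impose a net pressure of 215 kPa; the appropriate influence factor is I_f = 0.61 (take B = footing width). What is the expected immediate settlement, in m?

S_e ≈ 0.00507 m

Immediate (elastic) settlement: S_e = q·B·(1−ν²)/E_s · I_f.
E_s = 46.3 MPa = 46300 kPa.
S_e = 215 × 1.9 × (1 − 0.24²) / 46300 × 0.61
    = 215 × 1.9 × 0.9424 / 46300 × 0.61
    = 0.005072 m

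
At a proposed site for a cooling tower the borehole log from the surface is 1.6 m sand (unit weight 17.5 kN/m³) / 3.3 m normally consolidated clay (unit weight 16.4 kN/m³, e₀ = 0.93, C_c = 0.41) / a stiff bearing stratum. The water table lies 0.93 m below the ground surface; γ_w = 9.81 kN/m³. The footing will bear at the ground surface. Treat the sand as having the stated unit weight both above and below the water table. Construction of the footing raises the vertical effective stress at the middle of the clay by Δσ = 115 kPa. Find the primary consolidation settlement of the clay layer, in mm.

Mid-depth of clay below the ground surface: z = 1.6 + 3.3/2 = 3.25 m.
Total vertical stress at mid-clay: σ_v = 17.5×1.6 + 16.4×1.65 = 55.06 kPa.
Pore pressure: u = 9.81×(3.25 − 0.93) = 22.759 kPa.
Initial effective stress: σ'_0 = σ_v − u = 55.06 − 22.759 = 32.301 kPa.
Final effective stress: σ'_f = σ'_0 + Δσ = 32.301 + 115 = 147.3 kPa.
Normally consolidated clay, so the full stress increment lies on the virgin compression line:
S_c = C_c·H/(1+e₀)·log₁₀(σ'_f/σ'_0) = 0.41×3.3/(1+0.93)×log₁₀(147.3/32.301)
    = 0.70104 × 0.65899 = 0.462 m

S_c ≈ 462 mm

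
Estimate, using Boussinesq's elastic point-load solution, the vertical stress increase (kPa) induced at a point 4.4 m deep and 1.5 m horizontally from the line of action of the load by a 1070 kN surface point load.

Δσ_z ≈ 20 kPa

Boussinesq vertical stress below a point load on an elastic half-space:
Δσ_z = 3P/(2πz²) · [1 + (r/z)²]^(−5/2)
r/z = 1.5/4.4 = 0.34091; [1+(r/z)²]^(−5/2) = 0.75967.
Δσ_z = 3×1070/(2π×4.4²) × 0.75967 = 26.389 × 0.75967 = 20.05 kPa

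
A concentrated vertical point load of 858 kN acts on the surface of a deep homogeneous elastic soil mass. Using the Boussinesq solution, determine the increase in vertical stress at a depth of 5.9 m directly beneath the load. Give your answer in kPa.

Δσ_z ≈ 11.8 kPa

Boussinesq vertical stress below a point load on an elastic half-space:
Δσ_z = 3P/(2πz²) · [1 + (r/z)²]^(−5/2)
r/z = 0/5.9 = 0; [1+(r/z)²]^(−5/2) = 1.
Δσ_z = 3×858/(2π×5.9²) × 1 = 11.769 × 1 = 11.77 kPa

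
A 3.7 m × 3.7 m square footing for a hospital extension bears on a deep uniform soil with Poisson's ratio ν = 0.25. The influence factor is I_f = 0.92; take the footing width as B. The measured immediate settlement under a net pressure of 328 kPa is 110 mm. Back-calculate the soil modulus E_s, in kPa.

E_s ≈ 9520 kPa

S_e = q·B·(1−ν²)/E_s · I_f  ⇒  E_s = q·B·(1−ν²)·I_f / S_e.
E_s = 328 × 3.7 × 0.9375 × 0.92 / 0.11 = 9516 kPa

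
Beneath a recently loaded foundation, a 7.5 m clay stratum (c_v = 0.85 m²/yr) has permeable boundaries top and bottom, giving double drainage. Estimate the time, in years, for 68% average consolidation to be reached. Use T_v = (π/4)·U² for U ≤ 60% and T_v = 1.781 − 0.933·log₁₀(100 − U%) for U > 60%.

t ≈ 6.23 years

Drainage path length: H_d = H/2 = 3.75 m (double drainage).
U > 60%: T_v = 1.781 − 0.933·log₁₀(100 − 68) = 0.3767.
t = T_v·H_d²/c_v = 0.3767×3.75²/0.85 = 6.232 years.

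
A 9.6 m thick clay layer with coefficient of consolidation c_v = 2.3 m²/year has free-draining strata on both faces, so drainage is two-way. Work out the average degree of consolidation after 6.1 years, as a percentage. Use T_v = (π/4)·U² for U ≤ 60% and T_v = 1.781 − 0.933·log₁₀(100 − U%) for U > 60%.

Drainage path length: H_d = H/2 = 4.8 m (double drainage).
T_v = c_v·t/H_d² = 2.3×6.1/4.8² = 0.60894.
T_v = 0.60894 corresponds to the U > 60% branch:
U = 1 − 10^((1.781 − T_v)/0.933)/100 = 0.8196

U ≈ 82 %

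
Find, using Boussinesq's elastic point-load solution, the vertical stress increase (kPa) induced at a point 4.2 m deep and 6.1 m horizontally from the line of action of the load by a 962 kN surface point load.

Boussinesq vertical stress below a point load on an elastic half-space:
Δσ_z = 3P/(2πz²) · [1 + (r/z)²]^(−5/2)
r/z = 6.1/4.2 = 1.4524; [1+(r/z)²]^(−5/2) = 0.058655.
Δσ_z = 3×962/(2π×4.2²) × 0.058655 = 26.039 × 0.058655 = 1.527 kPa

Δσ_z ≈ 1.53 kPa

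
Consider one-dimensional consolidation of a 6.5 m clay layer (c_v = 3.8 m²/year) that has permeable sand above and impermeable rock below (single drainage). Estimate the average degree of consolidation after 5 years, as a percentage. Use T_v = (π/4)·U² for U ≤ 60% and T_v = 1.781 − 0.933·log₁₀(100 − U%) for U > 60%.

U ≈ 73.3 %

Drainage path length: H_d = H = 6.5 m (single drainage).
T_v = c_v·t/H_d² = 3.8×5/6.5² = 0.4497.
T_v = 0.4497 corresponds to the U > 60% branch:
U = 1 − 10^((1.781 − T_v)/0.933)/100 = 0.7328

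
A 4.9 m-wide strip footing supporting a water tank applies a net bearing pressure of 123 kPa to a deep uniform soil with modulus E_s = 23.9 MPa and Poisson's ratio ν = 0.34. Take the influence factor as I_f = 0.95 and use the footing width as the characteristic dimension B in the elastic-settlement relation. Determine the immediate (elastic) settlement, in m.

S_e ≈ 0.0212 m

Immediate (elastic) settlement: S_e = q·B·(1−ν²)/E_s · I_f.
E_s = 23.9 MPa = 23900 kPa.
S_e = 123 × 4.9 × (1 − 0.34²) / 23900 × 0.95
    = 123 × 4.9 × 0.8844 / 23900 × 0.95
    = 0.02119 m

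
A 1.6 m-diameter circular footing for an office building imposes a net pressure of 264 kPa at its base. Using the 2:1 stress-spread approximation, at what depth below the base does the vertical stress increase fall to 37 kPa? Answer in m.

2:1 spreading — at depth z the loaded area has grown by z in each plan dimension:
qD²/(D+z)² = Δσ_z ⇒ z = D(√(q/Δσ_z) − 1) = 1.6×(√(264/37) − 1) = 2.674 m

z ≈ 2.67 m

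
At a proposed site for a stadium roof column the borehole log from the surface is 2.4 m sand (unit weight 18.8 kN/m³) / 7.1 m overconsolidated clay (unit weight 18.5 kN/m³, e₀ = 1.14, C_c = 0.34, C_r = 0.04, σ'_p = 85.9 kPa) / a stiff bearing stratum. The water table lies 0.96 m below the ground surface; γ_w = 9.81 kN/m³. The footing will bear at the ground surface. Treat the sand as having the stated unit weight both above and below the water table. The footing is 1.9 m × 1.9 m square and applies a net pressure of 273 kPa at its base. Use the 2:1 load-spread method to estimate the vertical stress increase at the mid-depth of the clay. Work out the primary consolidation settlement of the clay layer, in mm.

S_c ≈ 13.3 mm

Mid-depth of clay below the ground surface: z = 2.4 + 7.1/2 = 5.95 m.
Total vertical stress at mid-clay: σ_v = 18.8×2.4 + 18.5×3.55 = 110.79 kPa.
Pore pressure: u = 9.81×(5.95 − 0.96) = 48.952 kPa.
Initial effective stress: σ'_0 = σ_v − u = 110.79 − 48.952 = 61.838 kPa.
Stress increase at mid-clay by the 2:1 spreading method:
Δσ = qBL/((B+z)(L+z)) = 273×1.9×1.9/((1.9+5.95)(1.9+5.95)) = 15.993 kPa
Final effective stress: σ'_f = 61.838 + 15.993 = 77.831 kPa.
σ'_f = 77.831 ≤ σ'_p = 85.9 kPa, so the clay remains overconsolidated and only the recompression index applies:
S_c = C_r·H/(1+e₀)·log₁₀(σ'_f/σ'_0) = 0.04×7.1/2.14×log₁₀(77.831/61.838)
    = 0.13271 × 0.099897 = 0.01326 m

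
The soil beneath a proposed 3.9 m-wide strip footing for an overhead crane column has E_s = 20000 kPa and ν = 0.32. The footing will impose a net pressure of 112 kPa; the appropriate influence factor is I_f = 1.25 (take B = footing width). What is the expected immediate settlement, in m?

Immediate (elastic) settlement: S_e = q·B·(1−ν²)/E_s · I_f.
S_e = 112 × 3.9 × (1 − 0.32²) / 20000 × 1.25
    = 112 × 3.9 × 0.8976 / 20000 × 1.25
    = 0.0245 m

S_e ≈ 0.0245 m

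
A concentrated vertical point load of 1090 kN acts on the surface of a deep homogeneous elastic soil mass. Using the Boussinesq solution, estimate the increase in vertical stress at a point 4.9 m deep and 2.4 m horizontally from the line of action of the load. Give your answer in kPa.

Δσ_z ≈ 12.7 kPa

Boussinesq vertical stress below a point load on an elastic half-space:
Δσ_z = 3P/(2πz²) · [1 + (r/z)²]^(−5/2)
r/z = 2.4/4.9 = 0.4898; [1+(r/z)²]^(−5/2) = 0.58416.
Δσ_z = 3×1090/(2π×4.9²) × 0.58416 = 21.676 × 0.58416 = 12.66 kPa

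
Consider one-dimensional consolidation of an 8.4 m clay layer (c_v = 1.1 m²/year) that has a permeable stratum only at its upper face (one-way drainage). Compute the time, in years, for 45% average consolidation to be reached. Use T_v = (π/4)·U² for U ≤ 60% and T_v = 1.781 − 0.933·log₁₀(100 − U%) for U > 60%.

Drainage path length: H_d = H = 8.4 m (single drainage).
U ≤ 60%: T_v = (π/4)·U² = (π/4)×0.45² = 0.15904.
t = T_v·H_d²/c_v = 0.15904×8.4²/1.1 = 10.2 years.

t ≈ 10.2 years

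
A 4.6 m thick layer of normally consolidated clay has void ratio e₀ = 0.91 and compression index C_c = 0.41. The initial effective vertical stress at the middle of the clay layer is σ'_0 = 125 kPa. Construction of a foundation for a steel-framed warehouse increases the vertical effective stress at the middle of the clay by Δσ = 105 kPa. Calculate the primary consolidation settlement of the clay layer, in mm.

Final effective stress: σ'_f = σ'_0 + Δσ = 125 + 105 = 230 kPa.
Normally consolidated clay, so the full stress increment lies on the virgin compression line:
S_c = C_c·H/(1+e₀)·log₁₀(σ'_f/σ'_0) = 0.41×4.6/(1+0.91)×log₁₀(230/125)
    = 0.98743 × 0.26482 = 0.2615 m

S_c ≈ 261 mm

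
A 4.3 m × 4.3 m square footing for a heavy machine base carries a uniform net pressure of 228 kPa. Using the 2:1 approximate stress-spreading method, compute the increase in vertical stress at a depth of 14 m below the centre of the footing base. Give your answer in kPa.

By the 2:1 method the load spreads at 1 horizontal : 2 vertical, so at depth z the loaded area has grown by z in each plan dimension:
Δσ = qBL/((B+z)(L+z)) = 228×4.3×4.3/((4.3+14)(4.3+14)) = 12.588 kPa

Δσ_z ≈ 12.6 kPa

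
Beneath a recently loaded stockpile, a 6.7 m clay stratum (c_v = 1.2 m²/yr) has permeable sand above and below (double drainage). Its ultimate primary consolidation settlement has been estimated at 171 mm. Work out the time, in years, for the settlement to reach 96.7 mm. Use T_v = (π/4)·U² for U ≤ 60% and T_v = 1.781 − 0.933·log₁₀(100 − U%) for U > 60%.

Drainage path length: H_d = H/2 = 3.35 m (double drainage).
U = S(t)/S_ult = 96.7/171 = 0.5655.
U ≤ 60%: T_v = (π/4)·U² = (π/4)×0.5655² = 0.25116.
t = T_v·H_d²/c_v = 0.25116×3.35²/1.2 = 2.349 years.

t ≈ 2.35 years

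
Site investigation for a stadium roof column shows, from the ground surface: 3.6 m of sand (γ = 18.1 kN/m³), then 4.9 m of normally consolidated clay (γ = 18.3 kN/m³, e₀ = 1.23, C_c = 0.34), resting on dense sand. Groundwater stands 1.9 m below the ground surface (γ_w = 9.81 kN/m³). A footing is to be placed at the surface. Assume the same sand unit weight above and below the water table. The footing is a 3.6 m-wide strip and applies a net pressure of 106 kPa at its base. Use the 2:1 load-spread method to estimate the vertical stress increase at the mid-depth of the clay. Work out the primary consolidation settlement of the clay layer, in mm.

Mid-depth of clay below the ground surface: z = 3.6 + 4.9/2 = 6.05 m.
Total vertical stress at mid-clay: σ_v = 18.1×3.6 + 18.3×2.45 = 110 kPa.
Pore pressure: u = 9.81×(6.05 − 1.9) = 40.712 kPa.
Initial effective stress: σ'_0 = σ_v − u = 110 − 40.712 = 69.288 kPa.
Stress increase at mid-clay by the 2:1 spreading method:
Δσ = qB/(B+z) = 106×3.6/(3.6+6.05) = 39.544 kPa
Final effective stress: σ'_f = σ'_0 + Δσ = 69.288 + 39.544 = 108.83 kPa.
Normally consolidated clay, so the full stress increment lies on the virgin compression line:
S_c = C_c·H/(1+e₀)·log₁₀(σ'_f/σ'_0) = 0.34×4.9/(1+1.23)×log₁₀(108.83/69.288)
    = 0.74709 × 0.19609 = 0.1465 m

S_c ≈ 146 mm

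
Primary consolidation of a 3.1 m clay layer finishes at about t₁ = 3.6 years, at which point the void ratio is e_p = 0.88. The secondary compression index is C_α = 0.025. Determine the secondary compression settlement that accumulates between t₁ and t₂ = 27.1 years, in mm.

Secondary compression: S_s = C_α·H/(1+e_p)·log₁₀(t₂/t₁)
S_s = 0.025×3.1/(1+0.88)×log₁₀(27.1/3.6)
    = 0.04122 × 0.8767 = 0.03614 m

S_s ≈ 36.1 mm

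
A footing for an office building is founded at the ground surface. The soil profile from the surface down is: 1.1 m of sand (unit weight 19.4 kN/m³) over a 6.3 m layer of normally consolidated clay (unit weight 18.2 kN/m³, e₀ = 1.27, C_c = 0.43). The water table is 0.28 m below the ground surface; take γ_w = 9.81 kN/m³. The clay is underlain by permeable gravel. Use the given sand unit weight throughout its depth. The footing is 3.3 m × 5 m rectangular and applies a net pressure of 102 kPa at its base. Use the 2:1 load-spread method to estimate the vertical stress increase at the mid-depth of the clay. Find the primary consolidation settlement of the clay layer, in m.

S_c ≈ 0.246 m

Mid-depth of clay below the ground surface: z = 1.1 + 6.3/2 = 4.25 m.
Total vertical stress at mid-clay: σ_v = 19.4×1.1 + 18.2×3.15 = 78.67 kPa.
Pore pressure: u = 9.81×(4.25 − 0.28) = 38.946 kPa.
Initial effective stress: σ'_0 = σ_v − u = 78.67 − 38.946 = 39.724 kPa.
Stress increase at mid-clay by the 2:1 spreading method:
Δσ = qBL/((B+z)(L+z)) = 102×3.3×5/((3.3+4.25)(5+4.25)) = 24.099 kPa
Final effective stress: σ'_f = σ'_0 + Δσ = 39.724 + 24.099 = 63.823 kPa.
Normally consolidated clay, so the full stress increment lies on the virgin compression line:
S_c = C_c·H/(1+e₀)·log₁₀(σ'_f/σ'_0) = 0.43×6.3/(1+1.27)×log₁₀(63.823/39.724)
    = 1.1934 × 0.20592 = 0.2457 m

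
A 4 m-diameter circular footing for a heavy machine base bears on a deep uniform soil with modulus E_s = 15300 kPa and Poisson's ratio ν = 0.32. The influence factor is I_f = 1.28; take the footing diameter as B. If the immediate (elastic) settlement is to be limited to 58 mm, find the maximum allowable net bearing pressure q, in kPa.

q ≈ 193 kPa

S_e = q·B·(1−ν²)/E_s · I_f  ⇒  q = S_e·E_s / (B·(1−ν²)·I_f).
q = 0.058 × 15300 / (4 × 0.8976 × 1.28) = 193.1 kPa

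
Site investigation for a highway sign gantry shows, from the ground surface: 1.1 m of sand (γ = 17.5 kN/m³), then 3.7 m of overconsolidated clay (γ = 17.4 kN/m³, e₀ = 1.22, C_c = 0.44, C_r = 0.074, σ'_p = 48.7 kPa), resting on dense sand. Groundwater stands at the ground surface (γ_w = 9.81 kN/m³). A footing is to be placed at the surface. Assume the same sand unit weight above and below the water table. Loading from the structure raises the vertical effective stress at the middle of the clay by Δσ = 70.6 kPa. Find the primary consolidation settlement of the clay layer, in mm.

Mid-depth of clay below the ground surface: z = 1.1 + 3.7/2 = 2.95 m.
Total vertical stress at mid-clay: σ_v = 17.5×1.1 + 17.4×1.85 = 51.44 kPa.
Pore pressure: u = 9.81×(2.95 − 0) = 28.94 kPa.
Initial effective stress: σ'_0 = σ_v − u = 51.44 − 28.94 = 22.5 kPa.
Final effective stress: σ'_f = 22.5 + 70.6 = 93.1 kPa.
σ'_f = 93.1 > σ'_p = 48.7 kPa, so the stress path crosses the preconsolidation pressure — recompression up to σ'_p, then virgin compression beyond:
S_c = H/(1+e₀)·[C_r·log₁₀(σ'_p/σ'_0) + C_c·log₁₀(σ'_f/σ'_p)]
    = 3.7/2.22 × [0.074×log₁₀(48.7/22.5) + 0.44×log₁₀(93.1/48.7)]
    = 1.6667 × [0.024816 + 0.12383] = 0.2477 m

S_c ≈ 248 mm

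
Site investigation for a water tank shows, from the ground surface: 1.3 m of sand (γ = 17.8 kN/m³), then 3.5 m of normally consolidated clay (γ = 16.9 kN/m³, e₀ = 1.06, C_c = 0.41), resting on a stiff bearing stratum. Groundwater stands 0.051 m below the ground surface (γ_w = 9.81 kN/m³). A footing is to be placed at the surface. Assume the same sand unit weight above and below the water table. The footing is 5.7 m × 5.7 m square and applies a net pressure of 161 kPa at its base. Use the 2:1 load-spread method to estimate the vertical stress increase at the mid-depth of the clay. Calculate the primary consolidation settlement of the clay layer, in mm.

Mid-depth of clay below the ground surface: z = 1.3 + 3.5/2 = 3.05 m.
Total vertical stress at mid-clay: σ_v = 17.8×1.3 + 16.9×1.75 = 52.715 kPa.
Pore pressure: u = 9.81×(3.05 − 0.051) = 29.42 kPa.
Initial effective stress: σ'_0 = σ_v − u = 52.715 − 29.42 = 23.295 kPa.
Stress increase at mid-clay by the 2:1 spreading method:
Δσ = qBL/((B+z)(L+z)) = 161×5.7×5.7/((5.7+3.05)(5.7+3.05)) = 68.322 kPa
Final effective stress: σ'_f = σ'_0 + Δσ = 23.295 + 68.322 = 91.617 kPa.
Normally consolidated clay, so the full stress increment lies on the virgin compression line:
S_c = C_c·H/(1+e₀)·log₁₀(σ'_f/σ'_0) = 0.41×3.5/(1+1.06)×log₁₀(91.617/23.295)
    = 0.6966 × 0.59471 = 0.4143 m

S_c ≈ 414 mm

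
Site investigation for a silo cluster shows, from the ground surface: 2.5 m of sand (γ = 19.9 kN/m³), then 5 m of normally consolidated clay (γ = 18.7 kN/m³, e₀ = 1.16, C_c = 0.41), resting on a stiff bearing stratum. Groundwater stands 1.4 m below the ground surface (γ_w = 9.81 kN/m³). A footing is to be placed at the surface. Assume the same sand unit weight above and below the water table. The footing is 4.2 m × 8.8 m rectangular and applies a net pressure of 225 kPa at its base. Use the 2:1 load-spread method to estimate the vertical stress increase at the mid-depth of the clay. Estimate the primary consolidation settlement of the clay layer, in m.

Mid-depth of clay below the ground surface: z = 2.5 + 5/2 = 5 m.
Total vertical stress at mid-clay: σ_v = 19.9×2.5 + 18.7×2.5 = 96.5 kPa.
Pore pressure: u = 9.81×(5 − 1.4) = 35.316 kPa.
Initial effective stress: σ'_0 = σ_v − u = 96.5 − 35.316 = 61.184 kPa.
Stress increase at mid-clay by the 2:1 spreading method:
Δσ = qBL/((B+z)(L+z)) = 225×4.2×8.8/((4.2+5)(8.8+5)) = 65.501 kPa
Final effective stress: σ'_f = σ'_0 + Δσ = 61.184 + 65.501 = 126.69 kPa.
Normally consolidated clay, so the full stress increment lies on the virgin compression line:
S_c = C_c·H/(1+e₀)·log₁₀(σ'_f/σ'_0) = 0.41×5/(1+1.16)×log₁₀(126.69/61.184)
    = 0.94907 × 0.3161 = 0.3 m

S_c ≈ 0.3 m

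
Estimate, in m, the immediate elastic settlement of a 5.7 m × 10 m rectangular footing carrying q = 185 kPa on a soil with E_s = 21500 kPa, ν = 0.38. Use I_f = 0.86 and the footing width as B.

Immediate (elastic) settlement: S_e = q·B·(1−ν²)/E_s · I_f.
S_e = 185 × 5.7 × (1 − 0.38²) / 21500 × 0.86
    = 185 × 5.7 × 0.8556 / 21500 × 0.86
    = 0.03609 m

S_e ≈ 0.0361 m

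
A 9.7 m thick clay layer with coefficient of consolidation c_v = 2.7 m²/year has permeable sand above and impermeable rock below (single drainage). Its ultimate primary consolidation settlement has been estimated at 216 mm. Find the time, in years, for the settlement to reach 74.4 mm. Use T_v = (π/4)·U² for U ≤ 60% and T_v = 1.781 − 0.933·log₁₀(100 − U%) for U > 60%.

t ≈ 3.25 years

Drainage path length: H_d = H = 9.7 m (single drainage).
U = S(t)/S_ult = 74.4/216 = 0.3444.
U ≤ 60%: T_v = (π/4)·U² = (π/4)×0.34444² = 0.093181.
t = T_v·H_d²/c_v = 0.093181×9.7²/2.7 = 3.247 years.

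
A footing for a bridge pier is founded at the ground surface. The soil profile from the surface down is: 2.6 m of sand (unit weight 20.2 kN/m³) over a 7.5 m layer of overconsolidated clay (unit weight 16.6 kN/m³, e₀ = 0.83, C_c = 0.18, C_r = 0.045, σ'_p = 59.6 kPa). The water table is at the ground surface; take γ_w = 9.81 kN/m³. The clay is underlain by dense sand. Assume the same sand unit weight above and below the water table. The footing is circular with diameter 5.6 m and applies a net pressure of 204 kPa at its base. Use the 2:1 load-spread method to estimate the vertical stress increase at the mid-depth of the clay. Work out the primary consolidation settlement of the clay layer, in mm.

S_c ≈ 167 mm

Mid-depth of clay below the ground surface: z = 2.6 + 7.5/2 = 6.35 m.
Total vertical stress at mid-clay: σ_v = 20.2×2.6 + 16.6×3.75 = 114.77 kPa.
Pore pressure: u = 9.81×(6.35 − 0) = 62.294 kPa.
Initial effective stress: σ'_0 = σ_v − u = 114.77 − 62.294 = 52.476 kPa.
Stress increase at mid-clay by the 2:1 spreading method:
Δσ ≈ qD²/(D+z)² = 204×5.6²/(5.6+6.35)² = 44.799 kPa
Final effective stress: σ'_f = 52.476 + 44.799 = 97.275 kPa.
σ'_f = 97.275 > σ'_p = 59.6 kPa, so the stress path crosses the preconsolidation pressure — recompression up to σ'_p, then virgin compression beyond:
S_c = H/(1+e₀)·[C_r·log₁₀(σ'_p/σ'_0) + C_c·log₁₀(σ'_f/σ'_p)]
    = 7.5/1.83 × [0.045×log₁₀(59.6/52.476) + 0.18×log₁₀(97.275/59.6)]
    = 4.0984 × [0.0024878 + 0.038296] = 0.1671 m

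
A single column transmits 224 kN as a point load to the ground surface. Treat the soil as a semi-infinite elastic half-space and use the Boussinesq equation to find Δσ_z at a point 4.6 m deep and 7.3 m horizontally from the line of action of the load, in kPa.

Boussinesq vertical stress below a point load on an elastic half-space:
Δσ_z = 3P/(2πz²) · [1 + (r/z)²]^(−5/2)
r/z = 7.3/4.6 = 1.587; [1+(r/z)²]^(−5/2) = 0.043065.
Δσ_z = 3×224/(2π×4.6²) × 0.043065 = 5.0544 × 0.043065 = 0.2177 kPa

Δσ_z ≈ 0.218 kPa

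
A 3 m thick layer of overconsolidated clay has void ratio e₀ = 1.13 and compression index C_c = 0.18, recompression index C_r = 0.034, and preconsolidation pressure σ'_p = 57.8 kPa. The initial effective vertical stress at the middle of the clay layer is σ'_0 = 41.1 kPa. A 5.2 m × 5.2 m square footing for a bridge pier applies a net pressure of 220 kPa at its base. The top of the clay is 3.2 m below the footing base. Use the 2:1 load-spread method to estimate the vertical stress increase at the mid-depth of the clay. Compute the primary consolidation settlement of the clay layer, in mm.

Mid-depth of clay below the footing base: z = 3.2 + 3/2 = 4.7 m.
Stress increase at mid-clay by the 2:1 spreading method:
Δσ = qBL/((B+z)(L+z)) = 220×5.2×5.2/((5.2+4.7)(5.2+4.7)) = 60.696 kPa
Final effective stress: σ'_f = 41.1 + 60.696 = 101.8 kPa.
σ'_f = 101.8 > σ'_p = 57.8 kPa, so the stress path crosses the preconsolidation pressure — recompression up to σ'_p, then virgin compression beyond:
S_c = H/(1+e₀)·[C_r·log₁₀(σ'_p/σ'_0) + C_c·log₁₀(σ'_f/σ'_p)]
    = 3/2.13 × [0.034×log₁₀(57.8/41.1) + 0.18×log₁₀(101.8/57.8)]
    = 1.4085 × [0.0050349 + 0.044248] = 0.06941 m

S_c ≈ 69.4 mm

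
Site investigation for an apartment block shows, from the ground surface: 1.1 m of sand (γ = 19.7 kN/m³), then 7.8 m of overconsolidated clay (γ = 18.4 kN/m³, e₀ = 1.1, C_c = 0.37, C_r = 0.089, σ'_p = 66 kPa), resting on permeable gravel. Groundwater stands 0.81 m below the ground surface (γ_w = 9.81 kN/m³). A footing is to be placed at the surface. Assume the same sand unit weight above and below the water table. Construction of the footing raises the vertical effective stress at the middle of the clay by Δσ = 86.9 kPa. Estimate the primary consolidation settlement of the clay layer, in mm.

S_c ≈ 479 mm

Mid-depth of clay below the ground surface: z = 1.1 + 7.8/2 = 5 m.
Total vertical stress at mid-clay: σ_v = 19.7×1.1 + 18.4×3.9 = 93.43 kPa.
Pore pressure: u = 9.81×(5 − 0.81) = 41.104 kPa.
Initial effective stress: σ'_0 = σ_v − u = 93.43 − 41.104 = 52.326 kPa.
Final effective stress: σ'_f = 52.326 + 86.9 = 139.23 kPa.
σ'_f = 139.23 > σ'_p = 66 kPa, so the stress path crosses the preconsolidation pressure — recompression up to σ'_p, then virgin compression beyond:
S_c = H/(1+e₀)·[C_r·log₁₀(σ'_p/σ'_0) + C_c·log₁₀(σ'_f/σ'_p)]
    = 7.8/2.1 × [0.089×log₁₀(66/52.326) + 0.37×log₁₀(139.23/66)]
    = 3.7143 × [0.0089735 + 0.11995] = 0.4789 m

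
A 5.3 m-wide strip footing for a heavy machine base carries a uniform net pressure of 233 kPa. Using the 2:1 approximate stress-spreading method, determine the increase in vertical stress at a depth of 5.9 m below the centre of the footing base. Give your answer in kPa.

Δσ_z ≈ 110 kPa

By the 2:1 method the load spreads at 1 horizontal : 2 vertical, so at depth z the loaded area has grown by z in each plan dimension:
Δσ = qB/(B+z) = 233×5.3/(5.3+5.9) = 110.26 kPa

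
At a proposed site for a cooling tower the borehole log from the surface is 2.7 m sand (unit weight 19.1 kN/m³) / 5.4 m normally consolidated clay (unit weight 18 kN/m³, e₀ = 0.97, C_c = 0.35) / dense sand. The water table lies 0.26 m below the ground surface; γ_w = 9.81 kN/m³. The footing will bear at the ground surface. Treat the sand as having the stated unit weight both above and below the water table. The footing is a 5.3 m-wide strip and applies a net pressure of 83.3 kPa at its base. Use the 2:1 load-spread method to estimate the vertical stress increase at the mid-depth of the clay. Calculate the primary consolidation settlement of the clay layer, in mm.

Mid-depth of clay below the ground surface: z = 2.7 + 5.4/2 = 5.4 m.
Total vertical stress at mid-clay: σ_v = 19.1×2.7 + 18×2.7 = 100.17 kPa.
Pore pressure: u = 9.81×(5.4 − 0.26) = 50.423 kPa.
Initial effective stress: σ'_0 = σ_v − u = 100.17 − 50.423 = 49.747 kPa.
Stress increase at mid-clay by the 2:1 spreading method:
Δσ = qB/(B+z) = 83.3×5.3/(5.3+5.4) = 41.261 kPa
Final effective stress: σ'_f = σ'_0 + Δσ = 49.747 + 41.261 = 91.008 kPa.
Normally consolidated clay, so the full stress increment lies on the virgin compression line:
S_c = C_c·H/(1+e₀)·log₁₀(σ'_f/σ'_0) = 0.35×5.4/(1+0.97)×log₁₀(91.008/49.747)
    = 0.95939 × 0.26231 = 0.2517 m

S_c ≈ 252 mm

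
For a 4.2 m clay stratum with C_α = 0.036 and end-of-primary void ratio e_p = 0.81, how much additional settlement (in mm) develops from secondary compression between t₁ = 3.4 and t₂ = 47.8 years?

S_s ≈ 95.9 mm

Secondary compression: S_s = C_α·H/(1+e_p)·log₁₀(t₂/t₁)
S_s = 0.036×4.2/(1+0.81)×log₁₀(47.8/3.4)
    = 0.08354 × 1.148 = 0.09589 m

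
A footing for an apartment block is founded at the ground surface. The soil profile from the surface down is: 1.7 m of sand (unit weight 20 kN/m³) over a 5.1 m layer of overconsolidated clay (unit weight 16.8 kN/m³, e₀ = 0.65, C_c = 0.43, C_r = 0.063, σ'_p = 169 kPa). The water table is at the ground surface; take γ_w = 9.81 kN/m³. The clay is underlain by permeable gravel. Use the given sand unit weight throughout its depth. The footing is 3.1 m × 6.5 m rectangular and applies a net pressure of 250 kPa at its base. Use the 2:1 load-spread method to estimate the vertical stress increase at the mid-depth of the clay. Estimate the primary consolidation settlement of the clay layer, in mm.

S_c ≈ 87.5 mm

Mid-depth of clay below the ground surface: z = 1.7 + 5.1/2 = 4.25 m.
Total vertical stress at mid-clay: σ_v = 20×1.7 + 16.8×2.55 = 76.84 kPa.
Pore pressure: u = 9.81×(4.25 − 0) = 41.693 kPa.
Initial effective stress: σ'_0 = σ_v − u = 76.84 − 41.693 = 35.147 kPa.
Stress increase at mid-clay by the 2:1 spreading method:
Δσ = qBL/((B+z)(L+z)) = 250×3.1×6.5/((3.1+4.25)(6.5+4.25)) = 63.756 kPa
Final effective stress: σ'_f = 35.147 + 63.756 = 98.903 kPa.
σ'_f = 98.903 ≤ σ'_p = 169 kPa, so the clay remains overconsolidated and only the recompression index applies:
S_c = C_r·H/(1+e₀)·log₁₀(σ'_f/σ'_0) = 0.063×5.1/1.65×log₁₀(98.903/35.147)
    = 0.19473 × 0.44932 = 0.08749 m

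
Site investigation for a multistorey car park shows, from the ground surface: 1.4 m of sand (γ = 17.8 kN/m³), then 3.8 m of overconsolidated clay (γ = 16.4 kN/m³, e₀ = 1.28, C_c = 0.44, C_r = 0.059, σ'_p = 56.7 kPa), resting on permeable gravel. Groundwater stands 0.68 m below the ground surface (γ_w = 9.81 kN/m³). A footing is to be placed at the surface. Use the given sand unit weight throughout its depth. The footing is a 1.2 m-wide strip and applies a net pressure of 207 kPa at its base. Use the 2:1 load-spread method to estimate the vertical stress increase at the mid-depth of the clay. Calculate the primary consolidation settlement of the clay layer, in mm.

S_c ≈ 158 mm

Mid-depth of clay below the ground surface: z = 1.4 + 3.8/2 = 3.3 m.
Total vertical stress at mid-clay: σ_v = 17.8×1.4 + 16.4×1.9 = 56.08 kPa.
Pore pressure: u = 9.81×(3.3 − 0.68) = 25.702 kPa.
Initial effective stress: σ'_0 = σ_v − u = 56.08 − 25.702 = 30.378 kPa.
Stress increase at mid-clay by the 2:1 spreading method:
Δσ = qB/(B+z) = 207×1.2/(1.2+3.3) = 55.2 kPa
Final effective stress: σ'_f = 30.378 + 55.2 = 85.578 kPa.
σ'_f = 85.578 > σ'_p = 56.7 kPa, so the stress path crosses the preconsolidation pressure — recompression up to σ'_p, then virgin compression beyond:
S_c = H/(1+e₀)·[C_r·log₁₀(σ'_p/σ'_0) + C_c·log₁₀(σ'_f/σ'_p)]
    = 3.8/2.28 × [0.059×log₁₀(56.7/30.378) + 0.44×log₁₀(85.578/56.7)]
    = 1.6667 × [0.01599 + 0.078663] = 0.1578 m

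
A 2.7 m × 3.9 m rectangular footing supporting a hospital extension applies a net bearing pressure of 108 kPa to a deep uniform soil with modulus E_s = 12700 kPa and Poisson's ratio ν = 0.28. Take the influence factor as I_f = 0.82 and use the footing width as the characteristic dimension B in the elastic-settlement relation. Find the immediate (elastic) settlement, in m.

Immediate (elastic) settlement: S_e = q·B·(1−ν²)/E_s · I_f.
S_e = 108 × 2.7 × (1 − 0.28²) / 12700 × 0.82
    = 108 × 2.7 × 0.9216 / 12700 × 0.82
    = 0.01735 m

S_e ≈ 0.0174 m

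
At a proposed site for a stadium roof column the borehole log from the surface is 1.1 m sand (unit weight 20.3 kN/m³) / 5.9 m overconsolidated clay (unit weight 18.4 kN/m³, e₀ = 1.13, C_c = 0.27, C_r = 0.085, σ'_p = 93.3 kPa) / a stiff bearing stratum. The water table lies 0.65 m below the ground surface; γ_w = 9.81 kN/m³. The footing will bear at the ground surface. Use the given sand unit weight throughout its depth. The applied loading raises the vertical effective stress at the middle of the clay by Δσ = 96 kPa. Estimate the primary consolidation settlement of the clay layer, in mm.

Mid-depth of clay below the ground surface: z = 1.1 + 5.9/2 = 4.05 m.
Total vertical stress at mid-clay: σ_v = 20.3×1.1 + 18.4×2.95 = 76.61 kPa.
Pore pressure: u = 9.81×(4.05 − 0.65) = 33.354 kPa.
Initial effective stress: σ'_0 = σ_v − u = 76.61 − 33.354 = 43.256 kPa.
Final effective stress: σ'_f = 43.256 + 96 = 139.26 kPa.
σ'_f = 139.26 > σ'_p = 93.3 kPa, so the stress path crosses the preconsolidation pressure — recompression up to σ'_p, then virgin compression beyond:
S_c = H/(1+e₀)·[C_r·log₁₀(σ'_p/σ'_0) + C_c·log₁₀(σ'_f/σ'_p)]
    = 5.9/2.13 × [0.085×log₁₀(93.3/43.256) + 0.27×log₁₀(139.26/93.3)]
    = 2.77 × [0.028376 + 0.046965] = 0.2087 m

S_c ≈ 209 mm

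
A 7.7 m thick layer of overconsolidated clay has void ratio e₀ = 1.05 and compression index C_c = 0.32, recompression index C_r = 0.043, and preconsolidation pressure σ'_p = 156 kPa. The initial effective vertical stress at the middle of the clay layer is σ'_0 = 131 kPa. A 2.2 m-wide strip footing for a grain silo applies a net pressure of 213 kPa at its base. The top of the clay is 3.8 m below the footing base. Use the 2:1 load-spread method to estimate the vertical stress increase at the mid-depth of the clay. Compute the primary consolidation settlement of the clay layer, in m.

S_c ≈ 0.0828 m

Mid-depth of clay below the footing base: z = 3.8 + 7.7/2 = 7.65 m.
Stress increase at mid-clay by the 2:1 spreading method:
Δσ = qB/(B+z) = 213×2.2/(2.2+7.65) = 47.574 kPa
Final effective stress: σ'_f = 131 + 47.574 = 178.57 kPa.
σ'_f = 178.57 > σ'_p = 156 kPa, so the stress path crosses the preconsolidation pressure — recompression up to σ'_p, then virgin compression beyond:
S_c = H/(1+e₀)·[C_r·log₁₀(σ'_p/σ'_0) + C_c·log₁₀(σ'_f/σ'_p)]
    = 7.7/2.05 × [0.043×log₁₀(156/131) + 0.32×log₁₀(178.57/156)]
    = 3.7561 × [0.0032617 + 0.018779] = 0.08279 m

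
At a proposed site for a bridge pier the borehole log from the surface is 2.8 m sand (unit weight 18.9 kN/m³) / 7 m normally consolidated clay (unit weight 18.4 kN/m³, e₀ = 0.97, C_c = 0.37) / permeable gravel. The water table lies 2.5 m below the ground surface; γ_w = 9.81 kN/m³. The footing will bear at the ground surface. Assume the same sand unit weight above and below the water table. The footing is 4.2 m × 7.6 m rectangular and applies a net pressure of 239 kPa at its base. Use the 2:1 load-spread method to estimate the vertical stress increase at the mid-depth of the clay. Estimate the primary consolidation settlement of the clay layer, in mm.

Mid-depth of clay below the ground surface: z = 2.8 + 7/2 = 6.3 m.
Total vertical stress at mid-clay: σ_v = 18.9×2.8 + 18.4×3.5 = 117.32 kPa.
Pore pressure: u = 9.81×(6.3 − 2.5) = 37.278 kPa.
Initial effective stress: σ'_0 = σ_v − u = 117.32 − 37.278 = 80.042 kPa.
Stress increase at mid-clay by the 2:1 spreading method:
Δσ = qBL/((B+z)(L+z)) = 239×4.2×7.6/((4.2+6.3)(7.6+6.3)) = 52.271 kPa
Final effective stress: σ'_f = σ'_0 + Δσ = 80.042 + 52.271 = 132.31 kPa.
Normally consolidated clay, so the full stress increment lies on the virgin compression line:
S_c = C_c·H/(1+e₀)·log₁₀(σ'_f/σ'_0) = 0.37×7/(1+0.97)×log₁₀(132.31/80.042)
    = 1.3147 × 0.21827 = 0.287 m

S_c ≈ 287 mm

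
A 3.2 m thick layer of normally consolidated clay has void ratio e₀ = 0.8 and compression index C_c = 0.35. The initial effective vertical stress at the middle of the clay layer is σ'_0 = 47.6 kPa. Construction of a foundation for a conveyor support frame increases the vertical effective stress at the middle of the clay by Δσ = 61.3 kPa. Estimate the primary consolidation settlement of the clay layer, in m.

S_c ≈ 0.224 m

Final effective stress: σ'_f = σ'_0 + Δσ = 47.6 + 61.3 = 108.9 kPa.
Normally consolidated clay, so the full stress increment lies on the virgin compression line:
S_c = C_c·H/(1+e₀)·log₁₀(σ'_f/σ'_0) = 0.35×3.2/(1+0.8)×log₁₀(108.9/47.6)
    = 0.62222 × 0.35942 = 0.2236 m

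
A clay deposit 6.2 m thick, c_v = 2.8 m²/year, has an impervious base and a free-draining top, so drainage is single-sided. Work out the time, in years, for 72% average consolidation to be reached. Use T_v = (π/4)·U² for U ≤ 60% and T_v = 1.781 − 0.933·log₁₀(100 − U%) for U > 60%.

t ≈ 5.91 years

Drainage path length: H_d = H = 6.2 m (single drainage).
U > 60%: T_v = 1.781 − 0.933·log₁₀(100 − 72) = 0.4308.
t = T_v·H_d²/c_v = 0.4308×6.2²/2.8 = 5.914 years.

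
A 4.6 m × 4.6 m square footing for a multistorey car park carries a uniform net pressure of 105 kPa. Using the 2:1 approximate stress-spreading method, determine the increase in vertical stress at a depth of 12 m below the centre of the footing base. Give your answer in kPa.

By the 2:1 method the load spreads at 1 horizontal : 2 vertical, so at depth z the loaded area has grown by z in each plan dimension:
Δσ = qBL/((B+z)(L+z)) = 105×4.6×4.6/((4.6+12)(4.6+12)) = 8.0629 kPa

Δσ_z ≈ 8.06 kPa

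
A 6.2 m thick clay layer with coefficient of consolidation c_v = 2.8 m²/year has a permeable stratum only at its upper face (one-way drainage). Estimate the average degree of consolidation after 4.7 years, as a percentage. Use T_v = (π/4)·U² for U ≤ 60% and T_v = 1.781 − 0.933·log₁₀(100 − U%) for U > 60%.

Drainage path length: H_d = H = 6.2 m (single drainage).
T_v = c_v·t/H_d² = 2.8×4.7/6.2² = 0.34235.
T_v = 0.34235 corresponds to the U > 60% branch:
U = 1 − 10^((1.781 − T_v)/0.933)/100 = 0.6517

U ≈ 65.2 %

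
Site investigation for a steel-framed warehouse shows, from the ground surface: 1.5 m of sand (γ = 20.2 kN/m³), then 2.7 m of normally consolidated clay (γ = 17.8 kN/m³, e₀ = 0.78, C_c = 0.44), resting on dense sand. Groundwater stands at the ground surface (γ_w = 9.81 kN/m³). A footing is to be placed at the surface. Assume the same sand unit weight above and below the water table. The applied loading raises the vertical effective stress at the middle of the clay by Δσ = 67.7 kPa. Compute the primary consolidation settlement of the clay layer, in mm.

Mid-depth of clay below the ground surface: z = 1.5 + 2.7/2 = 2.85 m.
Total vertical stress at mid-clay: σ_v = 20.2×1.5 + 17.8×1.35 = 54.33 kPa.
Pore pressure: u = 9.81×(2.85 − 0) = 27.959 kPa.
Initial effective stress: σ'_0 = σ_v − u = 54.33 − 27.959 = 26.371 kPa.
Final effective stress: σ'_f = σ'_0 + Δσ = 26.371 + 67.7 = 94.071 kPa.
Normally consolidated clay, so the full stress increment lies on the virgin compression line:
S_c = C_c·H/(1+e₀)·log₁₀(σ'_f/σ'_0) = 0.44×2.7/(1+0.78)×log₁₀(94.071/26.371)
    = 0.66742 × 0.55233 = 0.3686 m

S_c ≈ 369 mm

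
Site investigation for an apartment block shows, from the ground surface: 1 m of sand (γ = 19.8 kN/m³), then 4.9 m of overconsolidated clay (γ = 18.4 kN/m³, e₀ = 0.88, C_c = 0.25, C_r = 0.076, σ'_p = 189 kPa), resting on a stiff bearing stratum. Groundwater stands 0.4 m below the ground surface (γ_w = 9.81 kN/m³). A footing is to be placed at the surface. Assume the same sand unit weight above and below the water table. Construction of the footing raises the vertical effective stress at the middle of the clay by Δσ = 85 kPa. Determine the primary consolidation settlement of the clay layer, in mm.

S_c ≈ 106 mm

Mid-depth of clay below the ground surface: z = 1 + 4.9/2 = 3.45 m.
Total vertical stress at mid-clay: σ_v = 19.8×1 + 18.4×2.45 = 64.88 kPa.
Pore pressure: u = 9.81×(3.45 − 0.4) = 29.921 kPa.
Initial effective stress: σ'_0 = σ_v − u = 64.88 − 29.921 = 34.959 kPa.
Final effective stress: σ'_f = 34.959 + 85 = 119.96 kPa.
σ'_f = 119.96 ≤ σ'_p = 189 kPa, so the clay remains overconsolidated and only the recompression index applies:
S_c = C_r·H/(1+e₀)·log₁₀(σ'_f/σ'_0) = 0.076×4.9/1.88×log₁₀(119.96/34.959)
    = 0.19809 × 0.53548 = 0.1061 m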